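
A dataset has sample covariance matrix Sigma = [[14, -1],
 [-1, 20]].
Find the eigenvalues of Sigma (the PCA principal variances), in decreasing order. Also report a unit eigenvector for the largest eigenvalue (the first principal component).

Step 1 — characteristic polynomial of 2×2 Sigma:
  det(Sigma - λI) = λ² - trace · λ + det = 0.
  trace = 14 + 20 = 34, det = 14·20 - (-1)² = 279.
Step 2 — discriminant:
  Δ = trace² - 4·det = 1156 - 1116 = 40.
Step 3 — eigenvalues:
  λ = (trace ± √Δ)/2 = (34 ± 6.3246)/2,
  λ_1 = 20.1623,  λ_2 = 13.8377.

Step 4 — unit eigenvector for λ_1: solve (Sigma - λ_1 I)v = 0. First row:
  (14 - 20.1623)·v_x + (-1)·v_y = 0, i.e. (-6.1623)·v_x + (-1)·v_y = 0,
  so v ∝ (b, λ_1 - a) = (-1, 6.1623); multiply by -1 so the first entry is positive: u = (1, -6.1623).
  ||u|| = √((1)² + (-6.1623)²) = √(38.9737) ≈ 6.2429,
  v_1 = u/||u|| ≈ (0.1602, -0.9871) (||v_1|| = 1).

λ_1 = 20.1623,  λ_2 = 13.8377;  v_1 ≈ (0.1602, -0.9871)


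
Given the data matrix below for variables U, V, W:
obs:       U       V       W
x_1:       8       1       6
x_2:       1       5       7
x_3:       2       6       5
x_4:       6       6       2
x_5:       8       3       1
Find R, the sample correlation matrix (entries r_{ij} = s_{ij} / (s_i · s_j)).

Step 1 — column means:
  mean(U) = (8 + 1 + 2 + 6 + 8) / 5 = 25/5 = 5
  mean(V) = (1 + 5 + 6 + 6 + 3) / 5 = 21/5 = 4.2
  mean(W) = (6 + 7 + 5 + 2 + 1) / 5 = 21/5 = 4.2

Step 2 — sample variances and covariances s[i,j] = (1/(n-1)) · Σ_k (x_{k,i} - mean_i) · (x_{k,j} - mean_j), with n-1 = 4:
  s[U,U] = ((3)·(3) + (-4)·(-4) + (-3)·(-3) + (1)·(1) + (3)·(3)) / 4 = 44/4 = 11
  s[U,V] = ((3)·(-3.2) + (-4)·(0.8) + (-3)·(1.8) + (1)·(1.8) + (3)·(-1.2)) / 4 = -20/4 = -5
  s[U,W] = ((3)·(1.8) + (-4)·(2.8) + (-3)·(0.8) + (1)·(-2.2) + (3)·(-3.2)) / 4 = -20/4 = -5
  s[V,V] = ((-3.2)·(-3.2) + (0.8)·(0.8) + (1.8)·(1.8) + (1.8)·(1.8) + (-1.2)·(-1.2)) / 4 = 18.8/4 = 4.7
  s[V,W] = ((-3.2)·(1.8) + (0.8)·(2.8) + (1.8)·(0.8) + (1.8)·(-2.2) + (-1.2)·(-3.2)) / 4 = -2.2/4 = -0.55
  s[W,W] = ((1.8)·(1.8) + (2.8)·(2.8) + (0.8)·(0.8) + (-2.2)·(-2.2) + (-3.2)·(-3.2)) / 4 = 26.8/4 = 6.7
  Sample standard deviations s_i = √(s[i,i]):
  s(U) = √(11) = 3.3166
  s(V) = √(4.7) = 2.1679
  s(W) = √(6.7) = 2.5884

Step 3 — r_{ij} = s_{ij} / (s_i · s_j):
  r[U,U] = 1 (diagonal).
  r[U,V] = -5 / (3.3166 · 2.1679) = -5 / 7.1903 = -0.6954
  r[U,W] = -5 / (3.3166 · 2.5884) = -5 / 8.5849 = -0.5824
  r[V,V] = 1 (diagonal).
  r[V,W] = -0.55 / (2.1679 · 2.5884) = -0.55 / 5.6116 = -0.098
  r[W,W] = 1 (diagonal).

R is symmetric with unit diagonal. Assembling:

R = [[1, -0.6954, -0.5824],
 [-0.6954, 1, -0.098],
 [-0.5824, -0.098, 1]]


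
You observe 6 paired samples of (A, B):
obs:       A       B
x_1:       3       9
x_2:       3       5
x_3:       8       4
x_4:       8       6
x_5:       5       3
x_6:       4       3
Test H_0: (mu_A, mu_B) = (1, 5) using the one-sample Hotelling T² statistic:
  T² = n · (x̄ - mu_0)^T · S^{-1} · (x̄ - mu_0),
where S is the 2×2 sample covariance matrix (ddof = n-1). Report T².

Step 1 — sample mean vector:
  mean(A) = (3 + 3 + 8 + 8 + 5 + 4) / 6 = 31/6 = 5.1667
  mean(B) = (9 + 5 + 4 + 6 + 3 + 3) / 6 = 30/6 = 5
  x̄ = (5.1667, 5),  deviation x̄ - mu_0 = (5.1667, 5) - (1, 5) = (4.1667, 0).

Step 2 — sample covariance matrix, S[i,j] = (1/(n-1)) · Σ_k (x_{k,i} - mean_i) · (x_{k,j} - mean_j), divisor n-1 = 5:
  S[A,A] = ((-2.1667)·(-2.1667) + (-2.1667)·(-2.1667) + (2.8333)·(2.8333) + (2.8333)·(2.8333) + (-0.1667)·(-0.1667) + (-1.1667)·(-1.1667)) / 5 = 26.8333/5 = 5.3667
  S[A,B] = ((-2.1667)·(4) + (-2.1667)·(0) + (2.8333)·(-1) + (2.8333)·(1) + (-0.1667)·(-2) + (-1.1667)·(-2)) / 5 = -6/5 = -1.2
  S[B,B] = ((4)·(4) + (0)·(0) + (-1)·(-1) + (1)·(1) + (-2)·(-2) + (-2)·(-2)) / 5 = 26/5 = 5.2
  S = [[5.3667, -1.2],
 [-1.2, 5.2]].

Step 3 — invert S. det(S) = 5.3667·5.2 - (-1.2)² = 26.4667.
  S^{-1} = (1/det) · [[d, -b], [-b, a]] = [[0.1965, 0.0453],
 [0.0453, 0.2028]].

Step 4 — quadratic form (x̄ - mu_0)^T · S^{-1} · (x̄ - mu_0):
  S^{-1} · (x̄ - mu_0) = (0.8186, 0.1889),
  (x̄ - mu_0)^T · [...] = (4.1667)·(0.8186) + (0)·(0.1889) = 3.411.

Step 5 — scale by n: T² = 6 · 3.411 = 20.466.

T² ≈ 20.466


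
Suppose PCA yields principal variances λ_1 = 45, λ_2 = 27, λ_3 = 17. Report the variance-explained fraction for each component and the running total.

Step 1 — total variance = trace(Sigma) = Σ λ_i = 45 + 27 + 17 = 89.

Step 2 — fraction explained by component i = λ_i / Σ λ:
  PC1: 45/89 = 0.5056
  PC2: 27/89 = 0.3034
  PC3: 17/89 = 0.191

Step 3 — cumulative fraction after k components = (λ_1 + ... + λ_k) / Σ λ:
  k = 1: 45/89 = 0.5056
  k = 2: (45 + 27)/89 = 72/89 = 0.809
  k = 3: (45 + 27 + 17)/89 = 89/89 = 1

Summary (fraction, with percent):

explained: PC1 0.5056 (50.56%), PC2 0.3034 (30.34%), PC3 0.191 (19.1%);  cumulative: 0.5056, 0.809, 1


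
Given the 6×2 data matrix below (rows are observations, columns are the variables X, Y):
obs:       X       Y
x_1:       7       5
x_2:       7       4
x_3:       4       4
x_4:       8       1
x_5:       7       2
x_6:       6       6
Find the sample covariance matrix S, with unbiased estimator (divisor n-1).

Step 1 — column means:
  mean(X) = (7 + 7 + 4 + 8 + 7 + 6) / 6 = 39/6 = 6.5
  mean(Y) = (5 + 4 + 4 + 1 + 2 + 6) / 6 = 22/6 = 3.6667

Step 2 — sample covariance S[i,j] = (1/(n-1)) · Σ_k (x_{k,i} - mean_i) · (x_{k,j} - mean_j), with n-1 = 5.
  S[X,X] = ((0.5)·(0.5) + (0.5)·(0.5) + (-2.5)·(-2.5) + (1.5)·(1.5) + (0.5)·(0.5) + (-0.5)·(-0.5)) / 5 = 9.5/5 = 1.9
  S[X,Y] = ((0.5)·(1.3333) + (0.5)·(0.3333) + (-2.5)·(0.3333) + (1.5)·(-2.6667) + (0.5)·(-1.6667) + (-0.5)·(2.3333)) / 5 = -6/5 = -1.2
  S[Y,Y] = ((1.3333)·(1.3333) + (0.3333)·(0.3333) + (0.3333)·(0.3333) + (-2.6667)·(-2.6667) + (-1.6667)·(-1.6667) + (2.3333)·(2.3333)) / 5 = 17.3333/5 = 3.4667

S is symmetric (S[j,i] = S[i,j]). Assembling:

S = [[1.9, -1.2],
 [-1.2, 3.4667]]


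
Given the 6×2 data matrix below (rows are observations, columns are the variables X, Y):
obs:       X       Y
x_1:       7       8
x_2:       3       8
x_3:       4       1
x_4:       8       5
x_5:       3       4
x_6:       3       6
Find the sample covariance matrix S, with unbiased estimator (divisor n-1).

Step 1 — column means:
  mean(X) = (7 + 3 + 4 + 8 + 3 + 3) / 6 = 28/6 = 4.6667
  mean(Y) = (8 + 8 + 1 + 5 + 4 + 6) / 6 = 32/6 = 5.3333

Step 2 — sample covariance S[i,j] = (1/(n-1)) · Σ_k (x_{k,i} - mean_i) · (x_{k,j} - mean_j), with n-1 = 5.
  S[X,X] = ((2.3333)·(2.3333) + (-1.6667)·(-1.6667) + (-0.6667)·(-0.6667) + (3.3333)·(3.3333) + (-1.6667)·(-1.6667) + (-1.6667)·(-1.6667)) / 5 = 25.3333/5 = 5.0667
  S[X,Y] = ((2.3333)·(2.6667) + (-1.6667)·(2.6667) + (-0.6667)·(-4.3333) + (3.3333)·(-0.3333) + (-1.6667)·(-1.3333) + (-1.6667)·(0.6667)) / 5 = 4.6667/5 = 0.9333
  S[Y,Y] = ((2.6667)·(2.6667) + (2.6667)·(2.6667) + (-4.3333)·(-4.3333) + (-0.3333)·(-0.3333) + (-1.3333)·(-1.3333) + (0.6667)·(0.6667)) / 5 = 35.3333/5 = 7.0667

S is symmetric (S[j,i] = S[i,j]). Assembling:

S = [[5.0667, 0.9333],
 [0.9333, 7.0667]]


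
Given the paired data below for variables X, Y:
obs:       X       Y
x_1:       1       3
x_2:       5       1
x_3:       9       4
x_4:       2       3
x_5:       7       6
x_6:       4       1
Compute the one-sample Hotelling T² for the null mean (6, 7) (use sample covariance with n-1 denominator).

Step 1 — sample mean vector:
  mean(X) = (1 + 5 + 9 + 2 + 7 + 4) / 6 = 28/6 = 4.6667
  mean(Y) = (3 + 1 + 4 + 3 + 6 + 1) / 6 = 18/6 = 3
  x̄ = (4.6667, 3),  deviation x̄ - mu_0 = (4.6667, 3) - (6, 7) = (-1.3333, -4).

Step 2 — sample covariance matrix, S[i,j] = (1/(n-1)) · Σ_k (x_{k,i} - mean_i) · (x_{k,j} - mean_j), divisor n-1 = 5:
  S[X,X] = ((-3.6667)·(-3.6667) + (0.3333)·(0.3333) + (4.3333)·(4.3333) + (-2.6667)·(-2.6667) + (2.3333)·(2.3333) + (-0.6667)·(-0.6667)) / 5 = 45.3333/5 = 9.0667
  S[X,Y] = ((-3.6667)·(0) + (0.3333)·(-2) + (4.3333)·(1) + (-2.6667)·(0) + (2.3333)·(3) + (-0.6667)·(-2)) / 5 = 12/5 = 2.4
  S[Y,Y] = ((0)·(0) + (-2)·(-2) + (1)·(1) + (0)·(0) + (3)·(3) + (-2)·(-2)) / 5 = 18/5 = 3.6
  S = [[9.0667, 2.4],
 [2.4, 3.6]].

Step 3 — invert S. det(S) = 9.0667·3.6 - (2.4)² = 26.88.
  S^{-1} = (1/det) · [[d, -b], [-b, a]] = [[0.1339, -0.0893],
 [-0.0893, 0.3373]].

Step 4 — quadratic form (x̄ - mu_0)^T · S^{-1} · (x̄ - mu_0):
  S^{-1} · (x̄ - mu_0) = (0.1786, -1.2302),
  (x̄ - mu_0)^T · [...] = (-1.3333)·(0.1786) + (-4)·(-1.2302) = 4.6825.

Step 5 — scale by n: T² = 6 · 4.6825 = 28.0952.

T² ≈ 28.0952


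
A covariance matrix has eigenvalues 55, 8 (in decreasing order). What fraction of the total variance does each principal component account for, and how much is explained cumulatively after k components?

Step 1 — total variance = trace(Sigma) = Σ λ_i = 55 + 8 = 63.

Step 2 — fraction explained by component i = λ_i / Σ λ:
  PC1: 55/63 = 0.873
  PC2: 8/63 = 0.127

Step 3 — cumulative fraction after k components = (λ_1 + ... + λ_k) / Σ λ:
  k = 1: 55/63 = 0.873
  k = 2: (55 + 8)/63 = 63/63 = 1

Summary (fraction, with percent):

explained: PC1 0.873 (87.3%), PC2 0.127 (12.7%);  cumulative: 0.873, 1


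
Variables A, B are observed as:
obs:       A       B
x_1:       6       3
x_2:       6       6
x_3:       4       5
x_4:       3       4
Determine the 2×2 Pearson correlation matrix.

Step 1 — column means:
  mean(A) = (6 + 6 + 4 + 3) / 4 = 19/4 = 4.75
  mean(B) = (3 + 6 + 5 + 4) / 4 = 18/4 = 4.5

Step 2 — sample variances and covariances s[i,j] = (1/(n-1)) · Σ_k (x_{k,i} - mean_i) · (x_{k,j} - mean_j), with n-1 = 3:
  s[A,A] = ((1.25)·(1.25) + (1.25)·(1.25) + (-0.75)·(-0.75) + (-1.75)·(-1.75)) / 3 = 6.75/3 = 2.25
  s[A,B] = ((1.25)·(-1.5) + (1.25)·(1.5) + (-0.75)·(0.5) + (-1.75)·(-0.5)) / 3 = 0.5/3 = 0.1667
  s[B,B] = ((-1.5)·(-1.5) + (1.5)·(1.5) + (0.5)·(0.5) + (-0.5)·(-0.5)) / 3 = 5/3 = 1.6667
  Sample standard deviations s_i = √(s[i,i]):
  s(A) = √(2.25) = 1.5
  s(B) = √(1.6667) = 1.291

Step 3 — r_{ij} = s_{ij} / (s_i · s_j):
  r[A,A] = 1 (diagonal).
  r[A,B] = 0.1667 / (1.5 · 1.291) = 0.1667 / 1.9365 = 0.0861
  r[B,B] = 1 (diagonal).

R is symmetric with unit diagonal. Assembling:

R = [[1, 0.0861],
 [0.0861, 1]]


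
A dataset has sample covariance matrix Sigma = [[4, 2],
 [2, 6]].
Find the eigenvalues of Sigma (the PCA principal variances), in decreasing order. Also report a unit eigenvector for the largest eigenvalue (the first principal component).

Step 1 — characteristic polynomial of 2×2 Sigma:
  det(Sigma - λI) = λ² - trace · λ + det = 0.
  trace = 4 + 6 = 10, det = 4·6 - (2)² = 20.
Step 2 — discriminant:
  Δ = trace² - 4·det = 100 - 80 = 20.
Step 3 — eigenvalues:
  λ = (trace ± √Δ)/2 = (10 ± 4.4721)/2,
  λ_1 = 7.2361,  λ_2 = 2.7639.

Step 4 — unit eigenvector for λ_1: solve (Sigma - λ_1 I)v = 0. First row:
  (4 - 7.2361)·v_x + (2)·v_y = 0, i.e. (-3.2361)·v_x + (2)·v_y = 0,
  so v ∝ (b, λ_1 - a) = (2, 3.2361) = u.
  ||u|| = √((2)² + (3.2361)²) = √(14.4721) ≈ 3.8042,
  v_1 = u/||u|| ≈ (0.5257, 0.8507) (||v_1|| = 1).

λ_1 = 7.2361,  λ_2 = 2.7639;  v_1 ≈ (0.5257, 0.8507)


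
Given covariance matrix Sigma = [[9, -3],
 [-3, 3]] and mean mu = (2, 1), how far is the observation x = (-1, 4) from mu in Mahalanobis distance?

Step 1 — centre the observation: (x - mu) = (-3, 3).

Step 2 — invert Sigma. det(Sigma) = 9·3 - (-3)² = 18.
  Sigma^{-1} = (1/det) · [[d, -b], [-b, a]] = [[0.1667, 0.1667],
 [0.1667, 0.5]].

Step 3 — form the quadratic (x - mu)^T · Sigma^{-1} · (x - mu):
  Sigma^{-1} · (x - mu) = (0, 1).
  (x - mu)^T · [Sigma^{-1} · (x - mu)] = (-3)·(0) + (3)·(1) = 3.

Step 4 — take square root: d = √(3) ≈ 1.7321.

d(x, mu) = √(3) ≈ 1.7321


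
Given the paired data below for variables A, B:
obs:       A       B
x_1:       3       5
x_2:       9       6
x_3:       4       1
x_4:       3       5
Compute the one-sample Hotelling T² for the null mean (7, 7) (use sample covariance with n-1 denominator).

Step 1 — sample mean vector:
  mean(A) = (3 + 9 + 4 + 3) / 4 = 19/4 = 4.75
  mean(B) = (5 + 6 + 1 + 5) / 4 = 17/4 = 4.25
  x̄ = (4.75, 4.25),  deviation x̄ - mu_0 = (4.75, 4.25) - (7, 7) = (-2.25, -2.75).

Step 2 — sample covariance matrix, S[i,j] = (1/(n-1)) · Σ_k (x_{k,i} - mean_i) · (x_{k,j} - mean_j), divisor n-1 = 3:
  S[A,A] = ((-1.75)·(-1.75) + (4.25)·(4.25) + (-0.75)·(-0.75) + (-1.75)·(-1.75)) / 3 = 24.75/3 = 8.25
  S[A,B] = ((-1.75)·(0.75) + (4.25)·(1.75) + (-0.75)·(-3.25) + (-1.75)·(0.75)) / 3 = 7.25/3 = 2.4167
  S[B,B] = ((0.75)·(0.75) + (1.75)·(1.75) + (-3.25)·(-3.25) + (0.75)·(0.75)) / 3 = 14.75/3 = 4.9167
  S = [[8.25, 2.4167],
 [2.4167, 4.9167]].

Step 3 — invert S. det(S) = 8.25·4.9167 - (2.4167)² = 34.7222.
  S^{-1} = (1/det) · [[d, -b], [-b, a]] = [[0.1416, -0.0696],
 [-0.0696, 0.2376]].

Step 4 — quadratic form (x̄ - mu_0)^T · S^{-1} · (x̄ - mu_0):
  S^{-1} · (x̄ - mu_0) = (-0.1272, -0.4968),
  (x̄ - mu_0)^T · [...] = (-2.25)·(-0.1272) + (-2.75)·(-0.4968) = 1.6524.

Step 5 — scale by n: T² = 4 · 1.6524 = 6.6096.

T² ≈ 6.6096


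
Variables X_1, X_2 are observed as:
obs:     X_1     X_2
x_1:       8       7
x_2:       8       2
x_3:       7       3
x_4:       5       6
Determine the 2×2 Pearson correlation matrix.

Step 1 — column means:
  mean(X_1) = (8 + 8 + 7 + 5) / 4 = 28/4 = 7
  mean(X_2) = (7 + 2 + 3 + 6) / 4 = 18/4 = 4.5

Step 2 — sample variances and covariances s[i,j] = (1/(n-1)) · Σ_k (x_{k,i} - mean_i) · (x_{k,j} - mean_j), with n-1 = 3:
  s[X_1,X_1] = ((1)·(1) + (1)·(1) + (0)·(0) + (-2)·(-2)) / 3 = 6/3 = 2
  s[X_1,X_2] = ((1)·(2.5) + (1)·(-2.5) + (0)·(-1.5) + (-2)·(1.5)) / 3 = -3/3 = -1
  s[X_2,X_2] = ((2.5)·(2.5) + (-2.5)·(-2.5) + (-1.5)·(-1.5) + (1.5)·(1.5)) / 3 = 17/3 = 5.6667
  Sample standard deviations s_i = √(s[i,i]):
  s(X_1) = √(2) = 1.4142
  s(X_2) = √(5.6667) = 2.3805

Step 3 — r_{ij} = s_{ij} / (s_i · s_j):
  r[X_1,X_1] = 1 (diagonal).
  r[X_1,X_2] = -1 / (1.4142 · 2.3805) = -1 / 3.3665 = -0.297
  r[X_2,X_2] = 1 (diagonal).

R is symmetric with unit diagonal. Assembling:

R = [[1, -0.297],
 [-0.297, 1]]


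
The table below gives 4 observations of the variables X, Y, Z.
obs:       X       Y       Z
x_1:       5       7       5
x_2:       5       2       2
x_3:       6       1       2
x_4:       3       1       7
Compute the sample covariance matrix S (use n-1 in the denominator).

Step 1 — column means:
  mean(X) = (5 + 5 + 6 + 3) / 4 = 19/4 = 4.75
  mean(Y) = (7 + 2 + 1 + 1) / 4 = 11/4 = 2.75
  mean(Z) = (5 + 2 + 2 + 7) / 4 = 16/4 = 4

Step 2 — sample covariance S[i,j] = (1/(n-1)) · Σ_k (x_{k,i} - mean_i) · (x_{k,j} - mean_j), with n-1 = 3.
  S[X,X] = ((0.25)·(0.25) + (0.25)·(0.25) + (1.25)·(1.25) + (-1.75)·(-1.75)) / 3 = 4.75/3 = 1.5833
  S[X,Y] = ((0.25)·(4.25) + (0.25)·(-0.75) + (1.25)·(-1.75) + (-1.75)·(-1.75)) / 3 = 1.75/3 = 0.5833
  S[X,Z] = ((0.25)·(1) + (0.25)·(-2) + (1.25)·(-2) + (-1.75)·(3)) / 3 = -8/3 = -2.6667
  S[Y,Y] = ((4.25)·(4.25) + (-0.75)·(-0.75) + (-1.75)·(-1.75) + (-1.75)·(-1.75)) / 3 = 24.75/3 = 8.25
  S[Y,Z] = ((4.25)·(1) + (-0.75)·(-2) + (-1.75)·(-2) + (-1.75)·(3)) / 3 = 4/3 = 1.3333
  S[Z,Z] = ((1)·(1) + (-2)·(-2) + (-2)·(-2) + (3)·(3)) / 3 = 18/3 = 6

S is symmetric (S[j,i] = S[i,j]). Assembling:

S = [[1.5833, 0.5833, -2.6667],
 [0.5833, 8.25, 1.3333],
 [-2.6667, 1.3333, 6]]


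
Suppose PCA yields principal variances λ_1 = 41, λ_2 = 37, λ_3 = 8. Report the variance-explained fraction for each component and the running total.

Step 1 — total variance = trace(Sigma) = Σ λ_i = 41 + 37 + 8 = 86.

Step 2 — fraction explained by component i = λ_i / Σ λ:
  PC1: 41/86 = 0.4767
  PC2: 37/86 = 0.4302
  PC3: 8/86 = 0.093

Step 3 — cumulative fraction after k components = (λ_1 + ... + λ_k) / Σ λ:
  k = 1: 41/86 = 0.4767
  k = 2: (41 + 37)/86 = 78/86 = 0.907
  k = 3: (41 + 37 + 8)/86 = 86/86 = 1

Summary (fraction, with percent):

explained: PC1 0.4767 (47.67%), PC2 0.4302 (43.02%), PC3 0.093 (9.3%);  cumulative: 0.4767, 0.907, 1


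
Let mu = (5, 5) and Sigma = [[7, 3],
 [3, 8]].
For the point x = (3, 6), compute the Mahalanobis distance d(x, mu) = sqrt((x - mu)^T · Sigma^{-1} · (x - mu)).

Step 1 — centre the observation: (x - mu) = (-2, 1).

Step 2 — invert Sigma. det(Sigma) = 7·8 - (3)² = 47.
  Sigma^{-1} = (1/det) · [[d, -b], [-b, a]] = [[0.1702, -0.0638],
 [-0.0638, 0.1489]].

Step 3 — form the quadratic (x - mu)^T · Sigma^{-1} · (x - mu):
  Sigma^{-1} · (x - mu) = (-0.4043, 0.2766).
  (x - mu)^T · [Sigma^{-1} · (x - mu)] = (-2)·(-0.4043) + (1)·(0.2766) = 1.0851.

Step 4 — take square root: d = √(1.0851) ≈ 1.0417.

d(x, mu) = √(1.0851) ≈ 1.0417


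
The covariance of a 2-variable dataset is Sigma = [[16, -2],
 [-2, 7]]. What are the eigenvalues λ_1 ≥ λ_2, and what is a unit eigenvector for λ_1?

Step 1 — characteristic polynomial of 2×2 Sigma:
  det(Sigma - λI) = λ² - trace · λ + det = 0.
  trace = 16 + 7 = 23, det = 16·7 - (-2)² = 108.
Step 2 — discriminant:
  Δ = trace² - 4·det = 529 - 432 = 97.
Step 3 — eigenvalues:
  λ = (trace ± √Δ)/2 = (23 ± 9.8489)/2,
  λ_1 = 16.4244,  λ_2 = 6.5756.

Step 4 — unit eigenvector for λ_1: solve (Sigma - λ_1 I)v = 0. First row:
  (16 - 16.4244)·v_x + (-2)·v_y = 0, i.e. (-0.4244)·v_x + (-2)·v_y = 0,
  so v ∝ (b, λ_1 - a) = (-2, 0.4244); multiply by -1 so the first entry is positive: u = (2, -0.4244).
  ||u|| = √((2)² + (-0.4244)²) = √(4.1801) ≈ 2.0445,
  v_1 = u/||u|| ≈ (0.9782, -0.2076) (||v_1|| = 1).

λ_1 = 16.4244,  λ_2 = 6.5756;  v_1 ≈ (0.9782, -0.2076)


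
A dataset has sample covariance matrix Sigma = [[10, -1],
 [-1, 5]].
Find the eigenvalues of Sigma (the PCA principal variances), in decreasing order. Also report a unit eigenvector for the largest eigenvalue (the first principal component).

Step 1 — characteristic polynomial of 2×2 Sigma:
  det(Sigma - λI) = λ² - trace · λ + det = 0.
  trace = 10 + 5 = 15, det = 10·5 - (-1)² = 49.
Step 2 — discriminant:
  Δ = trace² - 4·det = 225 - 196 = 29.
Step 3 — eigenvalues:
  λ = (trace ± √Δ)/2 = (15 ± 5.3852)/2,
  λ_1 = 10.1926,  λ_2 = 4.8074.

Step 4 — unit eigenvector for λ_1: solve (Sigma - λ_1 I)v = 0. First row:
  (10 - 10.1926)·v_x + (-1)·v_y = 0, i.e. (-0.1926)·v_x + (-1)·v_y = 0,
  so v ∝ (b, λ_1 - a) = (-1, 0.1926); multiply by -1 so the first entry is positive: u = (1, -0.1926).
  ||u|| = √((1)² + (-0.1926)²) = √(1.0371) ≈ 1.0184,
  v_1 = u/||u|| ≈ (0.982, -0.1891) (||v_1|| = 1).

λ_1 = 10.1926,  λ_2 = 4.8074;  v_1 ≈ (0.982, -0.1891)


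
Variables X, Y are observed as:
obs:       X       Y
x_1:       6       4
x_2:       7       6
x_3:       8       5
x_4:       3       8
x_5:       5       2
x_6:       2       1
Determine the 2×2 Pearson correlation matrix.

Step 1 — column means:
  mean(X) = (6 + 7 + 8 + 3 + 5 + 2) / 6 = 31/6 = 5.1667
  mean(Y) = (4 + 6 + 5 + 8 + 2 + 1) / 6 = 26/6 = 4.3333

Step 2 — sample variances and covariances s[i,j] = (1/(n-1)) · Σ_k (x_{k,i} - mean_i) · (x_{k,j} - mean_j), with n-1 = 5:
  s[X,X] = ((0.8333)·(0.8333) + (1.8333)·(1.8333) + (2.8333)·(2.8333) + (-2.1667)·(-2.1667) + (-0.1667)·(-0.1667) + (-3.1667)·(-3.1667)) / 5 = 26.8333/5 = 5.3667
  s[X,Y] = ((0.8333)·(-0.3333) + (1.8333)·(1.6667) + (2.8333)·(0.6667) + (-2.1667)·(3.6667) + (-0.1667)·(-2.3333) + (-3.1667)·(-3.3333)) / 5 = 7.6667/5 = 1.5333
  s[Y,Y] = ((-0.3333)·(-0.3333) + (1.6667)·(1.6667) + (0.6667)·(0.6667) + (3.6667)·(3.6667) + (-2.3333)·(-2.3333) + (-3.3333)·(-3.3333)) / 5 = 33.3333/5 = 6.6667
  Sample standard deviations s_i = √(s[i,i]):
  s(X) = √(5.3667) = 2.3166
  s(Y) = √(6.6667) = 2.582

Step 3 — r_{ij} = s_{ij} / (s_i · s_j):
  r[X,X] = 1 (diagonal).
  r[X,Y] = 1.5333 / (2.3166 · 2.582) = 1.5333 / 5.9815 = 0.2563
  r[Y,Y] = 1 (diagonal).

R is symmetric with unit diagonal. Assembling:

R = [[1, 0.2563],
 [0.2563, 1]]


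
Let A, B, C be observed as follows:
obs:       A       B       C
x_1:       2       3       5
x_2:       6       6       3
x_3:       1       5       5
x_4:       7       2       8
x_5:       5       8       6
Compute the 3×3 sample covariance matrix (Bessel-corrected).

Step 1 — column means:
  mean(A) = (2 + 6 + 1 + 7 + 5) / 5 = 21/5 = 4.2
  mean(B) = (3 + 6 + 5 + 2 + 8) / 5 = 24/5 = 4.8
  mean(C) = (5 + 3 + 5 + 8 + 6) / 5 = 27/5 = 5.4

Step 2 — sample covariance S[i,j] = (1/(n-1)) · Σ_k (x_{k,i} - mean_i) · (x_{k,j} - mean_j), with n-1 = 4.
  S[A,A] = ((-2.2)·(-2.2) + (1.8)·(1.8) + (-3.2)·(-3.2) + (2.8)·(2.8) + (0.8)·(0.8)) / 4 = 26.8/4 = 6.7
  S[A,B] = ((-2.2)·(-1.8) + (1.8)·(1.2) + (-3.2)·(0.2) + (2.8)·(-2.8) + (0.8)·(3.2)) / 4 = 0.2/4 = 0.05
  S[A,C] = ((-2.2)·(-0.4) + (1.8)·(-2.4) + (-3.2)·(-0.4) + (2.8)·(2.6) + (0.8)·(0.6)) / 4 = 5.6/4 = 1.4
  S[B,B] = ((-1.8)·(-1.8) + (1.2)·(1.2) + (0.2)·(0.2) + (-2.8)·(-2.8) + (3.2)·(3.2)) / 4 = 22.8/4 = 5.7
  S[B,C] = ((-1.8)·(-0.4) + (1.2)·(-2.4) + (0.2)·(-0.4) + (-2.8)·(2.6) + (3.2)·(0.6)) / 4 = -7.6/4 = -1.9
  S[C,C] = ((-0.4)·(-0.4) + (-2.4)·(-2.4) + (-0.4)·(-0.4) + (2.6)·(2.6) + (0.6)·(0.6)) / 4 = 13.2/4 = 3.3

S is symmetric (S[j,i] = S[i,j]). Assembling:

S = [[6.7, 0.05, 1.4],
 [0.05, 5.7, -1.9],
 [1.4, -1.9, 3.3]]


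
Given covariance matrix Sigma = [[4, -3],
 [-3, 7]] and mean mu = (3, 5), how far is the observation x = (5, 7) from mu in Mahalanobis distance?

Step 1 — centre the observation: (x - mu) = (2, 2).

Step 2 — invert Sigma. det(Sigma) = 4·7 - (-3)² = 19.
  Sigma^{-1} = (1/det) · [[d, -b], [-b, a]] = [[0.3684, 0.1579],
 [0.1579, 0.2105]].

Step 3 — form the quadratic (x - mu)^T · Sigma^{-1} · (x - mu):
  Sigma^{-1} · (x - mu) = (1.0526, 0.7368).
  (x - mu)^T · [Sigma^{-1} · (x - mu)] = (2)·(1.0526) + (2)·(0.7368) = 3.5789.

Step 4 — take square root: d = √(3.5789) ≈ 1.8918.

d(x, mu) = √(3.5789) ≈ 1.8918


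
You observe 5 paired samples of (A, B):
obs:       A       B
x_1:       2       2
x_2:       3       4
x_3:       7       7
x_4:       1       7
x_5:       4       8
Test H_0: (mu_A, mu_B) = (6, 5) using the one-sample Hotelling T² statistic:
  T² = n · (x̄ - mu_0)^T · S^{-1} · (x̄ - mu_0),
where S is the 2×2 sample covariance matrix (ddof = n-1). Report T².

Step 1 — sample mean vector:
  mean(A) = (2 + 3 + 7 + 1 + 4) / 5 = 17/5 = 3.4
  mean(B) = (2 + 4 + 7 + 7 + 8) / 5 = 28/5 = 5.6
  x̄ = (3.4, 5.6),  deviation x̄ - mu_0 = (3.4, 5.6) - (6, 5) = (-2.6, 0.6).

Step 2 — sample covariance matrix, S[i,j] = (1/(n-1)) · Σ_k (x_{k,i} - mean_i) · (x_{k,j} - mean_j), divisor n-1 = 4:
  S[A,A] = ((-1.4)·(-1.4) + (-0.4)·(-0.4) + (3.6)·(3.6) + (-2.4)·(-2.4) + (0.6)·(0.6)) / 4 = 21.2/4 = 5.3
  S[A,B] = ((-1.4)·(-3.6) + (-0.4)·(-1.6) + (3.6)·(1.4) + (-2.4)·(1.4) + (0.6)·(2.4)) / 4 = 8.8/4 = 2.2
  S[B,B] = ((-3.6)·(-3.6) + (-1.6)·(-1.6) + (1.4)·(1.4) + (1.4)·(1.4) + (2.4)·(2.4)) / 4 = 25.2/4 = 6.3
  S = [[5.3, 2.2],
 [2.2, 6.3]].

Step 3 — invert S. det(S) = 5.3·6.3 - (2.2)² = 28.55.
  S^{-1} = (1/det) · [[d, -b], [-b, a]] = [[0.2207, -0.0771],
 [-0.0771, 0.1856]].

Step 4 — quadratic form (x̄ - mu_0)^T · S^{-1} · (x̄ - mu_0):
  S^{-1} · (x̄ - mu_0) = (-0.62, 0.3117),
  (x̄ - mu_0)^T · [...] = (-2.6)·(-0.62) + (0.6)·(0.3117) = 1.7989.

Step 5 — scale by n: T² = 5 · 1.7989 = 8.9947.

T² ≈ 8.9947


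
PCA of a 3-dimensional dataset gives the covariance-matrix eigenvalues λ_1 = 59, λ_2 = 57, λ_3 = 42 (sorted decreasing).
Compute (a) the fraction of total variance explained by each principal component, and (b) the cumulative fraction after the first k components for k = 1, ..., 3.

Step 1 — total variance = trace(Sigma) = Σ λ_i = 59 + 57 + 42 = 158.

Step 2 — fraction explained by component i = λ_i / Σ λ:
  PC1: 59/158 = 0.3734
  PC2: 57/158 = 0.3608
  PC3: 42/158 = 0.2658

Step 3 — cumulative fraction after k components = (λ_1 + ... + λ_k) / Σ λ:
  k = 1: 59/158 = 0.3734
  k = 2: (59 + 57)/158 = 116/158 = 0.7342
  k = 3: (59 + 57 + 42)/158 = 158/158 = 1

Summary (fraction, with percent):

explained: PC1 0.3734 (37.34%), PC2 0.3608 (36.08%), PC3 0.2658 (26.58%);  cumulative: 0.3734, 0.7342, 1


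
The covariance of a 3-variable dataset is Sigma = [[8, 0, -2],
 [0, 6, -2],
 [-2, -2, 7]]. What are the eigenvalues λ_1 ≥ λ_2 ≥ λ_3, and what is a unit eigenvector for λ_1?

Step 1 — characteristic polynomial p(λ) = det(λI - Sigma) = λ³ - tr·λ² + c_1·λ - det, where tr = trace, c_1 = sum of the principal 2×2 minors, det = det(Sigma):
  tr = 8 + 6 + 7 = 21,
  c_1 = (8·6 - (0)²) + (8·7 - (-2)²) + (6·7 - (-2)²) = 48 + 52 + 38 = 138,
  det = 8·(6·7 - (-2)²) - (0)·((0)·7 - (-2)·(-2)) + (-2)·((0)·(-2) - 6·(-2)) = 8·(38) - (0)·(-4) + (-2)·(12) = 280.
  So p(λ) = λ³ - 21λ² + 138λ - 280.
Step 2 — look for an integer root (rational root theorem: any rational root is an integer divisor of 280). Testing λ = 4:
  p(4) = 64 - 336 + 552 - 280 = 0  ✓
  Dividing out (λ - 4): p(λ) = (λ - 4)(λ² - 17λ + 70).
Step 3 — remaining eigenvalues from the quadratic λ² - 17λ + 70 = 0:
  Δ = 17² - 4·70 = 289 - 280 = 9,  λ = (17 ± √9)/2 = (17 ± 3)/2 = 10 or 7.
  Sorted: λ_1 = 10,  λ_2 = 7,  λ_3 = 4  (check: sum = 21 = tr ✓).

Step 4 — unit eigenvector for λ_1 = 10: v spans the null space of (Sigma - λ_1 I), whose rows are
  r_1 = (-2, 0, -2),  r_2 = (0, -4, -2),  r_3 = (-2, -2, -3).
  v is orthogonal to every row, so take v ∝ r_1 × r_2 = ((0)·(-2) - (-2)·(-4), (-2)·(0) - (-2)·(-2), (-2)·(-4) - (0)·(0)) = (-8, -4, 8).
  Rescale (divide by 4; multiply by -1 so the first nonzero entry is positive): u = (2, 1, -2).
  ||u|| = √((2)² + (1)² + (-2)²) = √(9) = 3,  v_1 = u/||u|| ≈ (0.6667, 0.3333, -0.6667) (||v_1|| = 1).

λ_1 = 10,  λ_2 = 7,  λ_3 = 4;  v_1 ≈ (0.6667, 0.3333, -0.6667)


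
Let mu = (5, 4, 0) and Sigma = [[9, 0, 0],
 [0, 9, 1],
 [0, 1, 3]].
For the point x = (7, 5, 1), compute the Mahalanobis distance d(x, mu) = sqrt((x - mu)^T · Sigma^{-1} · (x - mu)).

Step 1 — centre the observation: (x - mu) = (2, 1, 1).

Step 2 — invert Sigma (cofactor / det for 3×3, or solve directly):
  Sigma^{-1} = [[0.1111, 0, 0],
 [0, 0.1154, -0.0385],
 [0, -0.0385, 0.3462]].

Step 3 — form the quadratic (x - mu)^T · Sigma^{-1} · (x - mu):
  Sigma^{-1} · (x - mu) = (0.2222, 0.0769, 0.3077).
  (x - mu)^T · [Sigma^{-1} · (x - mu)] = (2)·(0.2222) + (1)·(0.0769) + (1)·(0.3077) = 0.8291.

Step 4 — take square root: d = √(0.8291) ≈ 0.9105.

d(x, mu) = √(0.8291) ≈ 0.9105


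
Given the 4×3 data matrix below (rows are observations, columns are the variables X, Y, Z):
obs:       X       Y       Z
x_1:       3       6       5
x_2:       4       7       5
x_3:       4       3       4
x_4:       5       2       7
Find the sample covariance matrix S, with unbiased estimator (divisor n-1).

Step 1 — column means:
  mean(X) = (3 + 4 + 4 + 5) / 4 = 16/4 = 4
  mean(Y) = (6 + 7 + 3 + 2) / 4 = 18/4 = 4.5
  mean(Z) = (5 + 5 + 4 + 7) / 4 = 21/4 = 5.25

Step 2 — sample covariance S[i,j] = (1/(n-1)) · Σ_k (x_{k,i} - mean_i) · (x_{k,j} - mean_j), with n-1 = 3.
  S[X,X] = ((-1)·(-1) + (0)·(0) + (0)·(0) + (1)·(1)) / 3 = 2/3 = 0.6667
  S[X,Y] = ((-1)·(1.5) + (0)·(2.5) + (0)·(-1.5) + (1)·(-2.5)) / 3 = -4/3 = -1.3333
  S[X,Z] = ((-1)·(-0.25) + (0)·(-0.25) + (0)·(-1.25) + (1)·(1.75)) / 3 = 2/3 = 0.6667
  S[Y,Y] = ((1.5)·(1.5) + (2.5)·(2.5) + (-1.5)·(-1.5) + (-2.5)·(-2.5)) / 3 = 17/3 = 5.6667
  S[Y,Z] = ((1.5)·(-0.25) + (2.5)·(-0.25) + (-1.5)·(-1.25) + (-2.5)·(1.75)) / 3 = -3.5/3 = -1.1667
  S[Z,Z] = ((-0.25)·(-0.25) + (-0.25)·(-0.25) + (-1.25)·(-1.25) + (1.75)·(1.75)) / 3 = 4.75/3 = 1.5833

S is symmetric (S[j,i] = S[i,j]). Assembling:

S = [[0.6667, -1.3333, 0.6667],
 [-1.3333, 5.6667, -1.1667],
 [0.6667, -1.1667, 1.5833]]


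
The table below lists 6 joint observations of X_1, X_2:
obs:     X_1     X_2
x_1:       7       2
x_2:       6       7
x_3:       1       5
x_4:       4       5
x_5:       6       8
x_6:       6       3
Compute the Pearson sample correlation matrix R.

Step 1 — column means:
  mean(X_1) = (7 + 6 + 1 + 4 + 6 + 6) / 6 = 30/6 = 5
  mean(X_2) = (2 + 7 + 5 + 5 + 8 + 3) / 6 = 30/6 = 5

Step 2 — sample variances and covariances s[i,j] = (1/(n-1)) · Σ_k (x_{k,i} - mean_i) · (x_{k,j} - mean_j), with n-1 = 5:
  s[X_1,X_1] = ((2)·(2) + (1)·(1) + (-4)·(-4) + (-1)·(-1) + (1)·(1) + (1)·(1)) / 5 = 24/5 = 4.8
  s[X_1,X_2] = ((2)·(-3) + (1)·(2) + (-4)·(0) + (-1)·(0) + (1)·(3) + (1)·(-2)) / 5 = -3/5 = -0.6
  s[X_2,X_2] = ((-3)·(-3) + (2)·(2) + (0)·(0) + (0)·(0) + (3)·(3) + (-2)·(-2)) / 5 = 26/5 = 5.2
  Sample standard deviations s_i = √(s[i,i]):
  s(X_1) = √(4.8) = 2.1909
  s(X_2) = √(5.2) = 2.2804

Step 3 — r_{ij} = s_{ij} / (s_i · s_j):
  r[X_1,X_1] = 1 (diagonal).
  r[X_1,X_2] = -0.6 / (2.1909 · 2.2804) = -0.6 / 4.996 = -0.1201
  r[X_2,X_2] = 1 (diagonal).

R is symmetric with unit diagonal. Assembling:

R = [[1, -0.1201],
 [-0.1201, 1]]


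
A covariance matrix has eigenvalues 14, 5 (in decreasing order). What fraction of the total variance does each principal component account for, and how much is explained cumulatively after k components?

Step 1 — total variance = trace(Sigma) = Σ λ_i = 14 + 5 = 19.

Step 2 — fraction explained by component i = λ_i / Σ λ:
  PC1: 14/19 = 0.7368
  PC2: 5/19 = 0.2632

Step 3 — cumulative fraction after k components = (λ_1 + ... + λ_k) / Σ λ:
  k = 1: 14/19 = 0.7368
  k = 2: (14 + 5)/19 = 19/19 = 1

Summary (fraction, with percent):

explained: PC1 0.7368 (73.68%), PC2 0.2632 (26.32%);  cumulative: 0.7368, 1


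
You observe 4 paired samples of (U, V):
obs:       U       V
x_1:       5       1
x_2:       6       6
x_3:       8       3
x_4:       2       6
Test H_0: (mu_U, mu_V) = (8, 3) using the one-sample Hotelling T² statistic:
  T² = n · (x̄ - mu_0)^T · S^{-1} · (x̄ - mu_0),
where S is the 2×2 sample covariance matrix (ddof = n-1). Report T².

Step 1 — sample mean vector:
  mean(U) = (5 + 6 + 8 + 2) / 4 = 21/4 = 5.25
  mean(V) = (1 + 6 + 3 + 6) / 4 = 16/4 = 4
  x̄ = (5.25, 4),  deviation x̄ - mu_0 = (5.25, 4) - (8, 3) = (-2.75, 1).

Step 2 — sample covariance matrix, S[i,j] = (1/(n-1)) · Σ_k (x_{k,i} - mean_i) · (x_{k,j} - mean_j), divisor n-1 = 3:
  S[U,U] = ((-0.25)·(-0.25) + (0.75)·(0.75) + (2.75)·(2.75) + (-3.25)·(-3.25)) / 3 = 18.75/3 = 6.25
  S[U,V] = ((-0.25)·(-3) + (0.75)·(2) + (2.75)·(-1) + (-3.25)·(2)) / 3 = -7/3 = -2.3333
  S[V,V] = ((-3)·(-3) + (2)·(2) + (-1)·(-1) + (2)·(2)) / 3 = 18/3 = 6
  S = [[6.25, -2.3333],
 [-2.3333, 6]].

Step 3 — invert S. det(S) = 6.25·6 - (-2.3333)² = 32.0556.
  S^{-1} = (1/det) · [[d, -b], [-b, a]] = [[0.1872, 0.0728],
 [0.0728, 0.195]].

Step 4 — quadratic form (x̄ - mu_0)^T · S^{-1} · (x̄ - mu_0):
  S^{-1} · (x̄ - mu_0) = (-0.4419, -0.0052),
  (x̄ - mu_0)^T · [...] = (-2.75)·(-0.4419) + (1)·(-0.0052) = 1.2101.

Step 5 — scale by n: T² = 4 · 1.2101 = 4.8406.

T² ≈ 4.8406


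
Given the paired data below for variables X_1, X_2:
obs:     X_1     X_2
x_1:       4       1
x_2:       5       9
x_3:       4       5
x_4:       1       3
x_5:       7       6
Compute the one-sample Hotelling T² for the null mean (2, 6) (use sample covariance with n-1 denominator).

Step 1 — sample mean vector:
  mean(X_1) = (4 + 5 + 4 + 1 + 7) / 5 = 21/5 = 4.2
  mean(X_2) = (1 + 9 + 5 + 3 + 6) / 5 = 24/5 = 4.8
  x̄ = (4.2, 4.8),  deviation x̄ - mu_0 = (4.2, 4.8) - (2, 6) = (2.2, -1.2).

Step 2 — sample covariance matrix, S[i,j] = (1/(n-1)) · Σ_k (x_{k,i} - mean_i) · (x_{k,j} - mean_j), divisor n-1 = 4:
  S[X_1,X_1] = ((-0.2)·(-0.2) + (0.8)·(0.8) + (-0.2)·(-0.2) + (-3.2)·(-3.2) + (2.8)·(2.8)) / 4 = 18.8/4 = 4.7
  S[X_1,X_2] = ((-0.2)·(-3.8) + (0.8)·(4.2) + (-0.2)·(0.2) + (-3.2)·(-1.8) + (2.8)·(1.2)) / 4 = 13.2/4 = 3.3
  S[X_2,X_2] = ((-3.8)·(-3.8) + (4.2)·(4.2) + (0.2)·(0.2) + (-1.8)·(-1.8) + (1.2)·(1.2)) / 4 = 36.8/4 = 9.2
  S = [[4.7, 3.3],
 [3.3, 9.2]].

Step 3 — invert S. det(S) = 4.7·9.2 - (3.3)² = 32.35.
  S^{-1} = (1/det) · [[d, -b], [-b, a]] = [[0.2844, -0.102],
 [-0.102, 0.1453]].

Step 4 — quadratic form (x̄ - mu_0)^T · S^{-1} · (x̄ - mu_0):
  S^{-1} · (x̄ - mu_0) = (0.7481, -0.3988),
  (x̄ - mu_0)^T · [...] = (2.2)·(0.7481) + (-1.2)·(-0.3988) = 2.1243.

Step 5 — scale by n: T² = 5 · 2.1243 = 10.6213.

T² ≈ 10.6213


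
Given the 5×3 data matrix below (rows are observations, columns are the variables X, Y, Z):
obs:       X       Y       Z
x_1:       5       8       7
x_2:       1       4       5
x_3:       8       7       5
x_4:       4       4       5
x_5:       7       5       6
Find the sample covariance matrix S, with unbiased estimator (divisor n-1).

Step 1 — column means:
  mean(X) = (5 + 1 + 8 + 4 + 7) / 5 = 25/5 = 5
  mean(Y) = (8 + 4 + 7 + 4 + 5) / 5 = 28/5 = 5.6
  mean(Z) = (7 + 5 + 5 + 5 + 6) / 5 = 28/5 = 5.6

Step 2 — sample covariance S[i,j] = (1/(n-1)) · Σ_k (x_{k,i} - mean_i) · (x_{k,j} - mean_j), with n-1 = 4.
  S[X,X] = ((0)·(0) + (-4)·(-4) + (3)·(3) + (-1)·(-1) + (2)·(2)) / 4 = 30/4 = 7.5
  S[X,Y] = ((0)·(2.4) + (-4)·(-1.6) + (3)·(1.4) + (-1)·(-1.6) + (2)·(-0.6)) / 4 = 11/4 = 2.75
  S[X,Z] = ((0)·(1.4) + (-4)·(-0.6) + (3)·(-0.6) + (-1)·(-0.6) + (2)·(0.4)) / 4 = 2/4 = 0.5
  S[Y,Y] = ((2.4)·(2.4) + (-1.6)·(-1.6) + (1.4)·(1.4) + (-1.6)·(-1.6) + (-0.6)·(-0.6)) / 4 = 13.2/4 = 3.3
  S[Y,Z] = ((2.4)·(1.4) + (-1.6)·(-0.6) + (1.4)·(-0.6) + (-1.6)·(-0.6) + (-0.6)·(0.4)) / 4 = 4.2/4 = 1.05
  S[Z,Z] = ((1.4)·(1.4) + (-0.6)·(-0.6) + (-0.6)·(-0.6) + (-0.6)·(-0.6) + (0.4)·(0.4)) / 4 = 3.2/4 = 0.8

S is symmetric (S[j,i] = S[i,j]). Assembling:

S = [[7.5, 2.75, 0.5],
 [2.75, 3.3, 1.05],
 [0.5, 1.05, 0.8]]


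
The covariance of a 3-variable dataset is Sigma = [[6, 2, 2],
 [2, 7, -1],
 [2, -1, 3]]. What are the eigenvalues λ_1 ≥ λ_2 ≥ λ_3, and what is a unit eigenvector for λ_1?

Step 1 — characteristic polynomial p(λ) = det(λI - Sigma) = λ³ - tr·λ² + c_1·λ - det, where tr = trace, c_1 = sum of the principal 2×2 minors, det = det(Sigma):
  tr = 6 + 7 + 3 = 16,
  c_1 = (6·7 - (2)²) + (6·3 - (2)²) + (7·3 - (-1)²) = 38 + 14 + 20 = 72,
  det = 6·(7·3 - (-1)²) - (2)·((2)·3 - (-1)·(2)) + (2)·((2)·(-1) - 7·(2)) = 6·(20) - (2)·(8) + (2)·(-16) = 72.
  So p(λ) = λ³ - 16λ² + 72λ - 72.
Step 2 — look for an integer root (rational root theorem: any rational root is an integer divisor of 72). Testing λ = 6:
  p(6) = 216 - 576 + 432 - 72 = 0  ✓
  Dividing out (λ - 6): p(λ) = (λ - 6)(λ² - 10λ + 12).
Step 3 — remaining eigenvalues from the quadratic λ² - 10λ + 12 = 0:
  Δ = 10² - 4·12 = 100 - 48 = 52,  λ = (10 ± √52)/2 = (10 ± 7.2111)/2 ≈ 8.6056 or 1.3944.
  Sorted: λ_1 = 8.6056,  λ_2 = 6,  λ_3 = 1.3944  (check: sum = 16 = tr ✓).

Step 4 — unit eigenvector for λ_1 ≈ 8.6056: v spans the null space of (Sigma - λ_1 I), whose rows are
  r_1 = (-2.6056, 2, 2),  r_2 = (2, -1.6056, -1),  r_3 = (2, -1, -5.6056).
  v is orthogonal to every row, so take v ∝ r_1 × r_2 = ((2)·(-1) - (2)·(-1.6056), (2)·(2) - (-2.6056)·(-1), (-2.6056)·(-1.6056) - (2)·(2)) ≈ (1.2111, 1.3944, 0.1833).
  Let u = (1.2111, 1.3944, 0.1833).
  ||u|| = √((1.2111)² + (1.3944)² + (0.1833)²) = √(3.4449) ≈ 1.856,  v_1 = u/||u|| ≈ (0.6525, 0.7513, 0.0988) (||v_1|| = 1).

λ_1 = 8.6056,  λ_2 = 6,  λ_3 = 1.3944;  v_1 ≈ (0.6525, 0.7513, 0.0988)


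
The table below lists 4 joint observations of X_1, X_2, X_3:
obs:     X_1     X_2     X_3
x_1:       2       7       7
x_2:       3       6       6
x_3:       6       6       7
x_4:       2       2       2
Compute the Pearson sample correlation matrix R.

Step 1 — column means:
  mean(X_1) = (2 + 3 + 6 + 2) / 4 = 13/4 = 3.25
  mean(X_2) = (7 + 6 + 6 + 2) / 4 = 21/4 = 5.25
  mean(X_3) = (7 + 6 + 7 + 2) / 4 = 22/4 = 5.5

Step 2 — sample variances and covariances s[i,j] = (1/(n-1)) · Σ_k (x_{k,i} - mean_i) · (x_{k,j} - mean_j), with n-1 = 3:
  s[X_1,X_1] = ((-1.25)·(-1.25) + (-0.25)·(-0.25) + (2.75)·(2.75) + (-1.25)·(-1.25)) / 3 = 10.75/3 = 3.5833
  s[X_1,X_2] = ((-1.25)·(1.75) + (-0.25)·(0.75) + (2.75)·(0.75) + (-1.25)·(-3.25)) / 3 = 3.75/3 = 1.25
  s[X_1,X_3] = ((-1.25)·(1.5) + (-0.25)·(0.5) + (2.75)·(1.5) + (-1.25)·(-3.5)) / 3 = 6.5/3 = 2.1667
  s[X_2,X_2] = ((1.75)·(1.75) + (0.75)·(0.75) + (0.75)·(0.75) + (-3.25)·(-3.25)) / 3 = 14.75/3 = 4.9167
  s[X_2,X_3] = ((1.75)·(1.5) + (0.75)·(0.5) + (0.75)·(1.5) + (-3.25)·(-3.5)) / 3 = 15.5/3 = 5.1667
  s[X_3,X_3] = ((1.5)·(1.5) + (0.5)·(0.5) + (1.5)·(1.5) + (-3.5)·(-3.5)) / 3 = 17/3 = 5.6667
  Sample standard deviations s_i = √(s[i,i]):
  s(X_1) = √(3.5833) = 1.893
  s(X_2) = √(4.9167) = 2.2174
  s(X_3) = √(5.6667) = 2.3805

Step 3 — r_{ij} = s_{ij} / (s_i · s_j):
  r[X_1,X_1] = 1 (diagonal).
  r[X_1,X_2] = 1.25 / (1.893 · 2.2174) = 1.25 / 4.1974 = 0.2978
  r[X_1,X_3] = 2.1667 / (1.893 · 2.3805) = 2.1667 / 4.5062 = 0.4808
  r[X_2,X_2] = 1 (diagonal).
  r[X_2,X_3] = 5.1667 / (2.2174 · 2.3805) = 5.1667 / 5.2784 = 0.9788
  r[X_3,X_3] = 1 (diagonal).

R is symmetric with unit diagonal. Assembling:

R = [[1, 0.2978, 0.4808],
 [0.2978, 1, 0.9788],
 [0.4808, 0.9788, 1]]


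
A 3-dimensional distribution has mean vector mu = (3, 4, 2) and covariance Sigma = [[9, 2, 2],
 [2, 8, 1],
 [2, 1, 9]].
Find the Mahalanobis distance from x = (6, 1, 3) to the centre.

Step 1 — centre the observation: (x - mu) = (3, -3, 1).

Step 2 — invert Sigma (cofactor / det for 3×3, or solve directly):
  Sigma^{-1} = [[0.1226, -0.0276, -0.0242],
 [-0.0276, 0.133, -0.0086],
 [-0.0242, -0.0086, 0.1174]].

Step 3 — form the quadratic (x - mu)^T · Sigma^{-1} · (x - mu):
  Sigma^{-1} · (x - mu) = (0.4266, -0.4905, 0.0708).
  (x - mu)^T · [Sigma^{-1} · (x - mu)] = (3)·(0.4266) + (-3)·(-0.4905) + (1)·(0.0708) = 2.8221.

Step 4 — take square root: d = √(2.8221) ≈ 1.6799.

d(x, mu) = √(2.8221) ≈ 1.6799


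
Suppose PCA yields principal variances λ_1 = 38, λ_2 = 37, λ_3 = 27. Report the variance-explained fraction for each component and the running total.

Step 1 — total variance = trace(Sigma) = Σ λ_i = 38 + 37 + 27 = 102.

Step 2 — fraction explained by component i = λ_i / Σ λ:
  PC1: 38/102 = 0.3725
  PC2: 37/102 = 0.3627
  PC3: 27/102 = 0.2647

Step 3 — cumulative fraction after k components = (λ_1 + ... + λ_k) / Σ λ:
  k = 1: 38/102 = 0.3725
  k = 2: (38 + 37)/102 = 75/102 = 0.7353
  k = 3: (38 + 37 + 27)/102 = 102/102 = 1

Summary (fraction, with percent):

explained: PC1 0.3725 (37.25%), PC2 0.3627 (36.27%), PC3 0.2647 (26.47%);  cumulative: 0.3725, 0.7353, 1


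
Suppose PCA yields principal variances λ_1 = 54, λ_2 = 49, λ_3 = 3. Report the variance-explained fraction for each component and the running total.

Step 1 — total variance = trace(Sigma) = Σ λ_i = 54 + 49 + 3 = 106.

Step 2 — fraction explained by component i = λ_i / Σ λ:
  PC1: 54/106 = 0.5094
  PC2: 49/106 = 0.4623
  PC3: 3/106 = 0.0283

Step 3 — cumulative fraction after k components = (λ_1 + ... + λ_k) / Σ λ:
  k = 1: 54/106 = 0.5094
  k = 2: (54 + 49)/106 = 103/106 = 0.9717
  k = 3: (54 + 49 + 3)/106 = 106/106 = 1

Summary (fraction, with percent):

explained: PC1 0.5094 (50.94%), PC2 0.4623 (46.23%), PC3 0.0283 (2.83%);  cumulative: 0.5094, 0.9717, 1


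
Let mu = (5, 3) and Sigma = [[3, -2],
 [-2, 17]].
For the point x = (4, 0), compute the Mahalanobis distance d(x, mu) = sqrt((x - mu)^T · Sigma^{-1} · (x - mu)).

Step 1 — centre the observation: (x - mu) = (-1, -3).

Step 2 — invert Sigma. det(Sigma) = 3·17 - (-2)² = 47.
  Sigma^{-1} = (1/det) · [[d, -b], [-b, a]] = [[0.3617, 0.0426],
 [0.0426, 0.0638]].

Step 3 — form the quadratic (x - mu)^T · Sigma^{-1} · (x - mu):
  Sigma^{-1} · (x - mu) = (-0.4894, -0.234).
  (x - mu)^T · [Sigma^{-1} · (x - mu)] = (-1)·(-0.4894) + (-3)·(-0.234) = 1.1915.

Step 4 — take square root: d = √(1.1915) ≈ 1.0916.

d(x, mu) = √(1.1915) ≈ 1.0916


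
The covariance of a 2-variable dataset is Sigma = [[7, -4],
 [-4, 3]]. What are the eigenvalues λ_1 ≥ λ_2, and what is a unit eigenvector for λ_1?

Step 1 — characteristic polynomial of 2×2 Sigma:
  det(Sigma - λI) = λ² - trace · λ + det = 0.
  trace = 7 + 3 = 10, det = 7·3 - (-4)² = 5.
Step 2 — discriminant:
  Δ = trace² - 4·det = 100 - 20 = 80.
Step 3 — eigenvalues:
  λ = (trace ± √Δ)/2 = (10 ± 8.9443)/2,
  λ_1 = 9.4721,  λ_2 = 0.5279.

Step 4 — unit eigenvector for λ_1: solve (Sigma - λ_1 I)v = 0. First row:
  (7 - 9.4721)·v_x + (-4)·v_y = 0, i.e. (-2.4721)·v_x + (-4)·v_y = 0,
  so v ∝ (b, λ_1 - a) = (-4, 2.4721); multiply by -1 so the first entry is positive: u = (4, -2.4721).
  ||u|| = √((4)² + (-2.4721)²) = √(22.1115) ≈ 4.7023,
  v_1 = u/||u|| ≈ (0.8507, -0.5257) (||v_1|| = 1).

λ_1 = 9.4721,  λ_2 = 0.5279;  v_1 ≈ (0.8507, -0.5257)
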